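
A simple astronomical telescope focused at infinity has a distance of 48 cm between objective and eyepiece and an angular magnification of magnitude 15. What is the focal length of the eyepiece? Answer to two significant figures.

In normal adjustment the tube length equals f_obj + f_eye and |M| = f_obj/f_eye.
So f_obj = 15 f_eye and 15 f_eye + f_eye = 48 cm, giving f_eye = 48/16 = 3.000 cm and f_obj = 45.000 cm.

3.0 cm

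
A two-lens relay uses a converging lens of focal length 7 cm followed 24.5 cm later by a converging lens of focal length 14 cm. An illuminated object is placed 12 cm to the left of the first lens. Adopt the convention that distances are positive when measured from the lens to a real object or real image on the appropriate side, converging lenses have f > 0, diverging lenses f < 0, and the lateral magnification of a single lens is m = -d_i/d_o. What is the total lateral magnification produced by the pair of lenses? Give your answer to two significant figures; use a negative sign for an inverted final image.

-3.1

First lens: d_i1 = 1/(1/7 - 1/12) = 16.800 cm.
m_1 = -(16.800)/12 = -1.4000.
That image sits 7.700 cm in front of the second lens, so d_o2 = 7.700 cm.
Second lens: d_i2 = 1/(1/14 - 1/(7.700)) = -17.111 cm.
m_2 = -(-17.111)/(7.700) = 2.2222.
The system's lateral magnification is m_1 m_2 = (-1.4000)(2.2222) = -3.1111.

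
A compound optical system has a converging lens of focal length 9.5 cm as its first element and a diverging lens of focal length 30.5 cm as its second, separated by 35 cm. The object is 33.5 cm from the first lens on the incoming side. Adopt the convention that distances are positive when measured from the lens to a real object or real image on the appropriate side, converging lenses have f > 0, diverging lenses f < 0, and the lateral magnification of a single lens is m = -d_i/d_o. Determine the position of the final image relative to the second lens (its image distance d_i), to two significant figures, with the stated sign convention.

-13 cm

Lens 1: 1/d_i1 = 1/f_1 - 1/d_o1 = 1/9.5 - 1/33.5 = 0.07541 cm^-1, so d_i1 = 13.260 cm.
Object distance for lens 2: d_o2 = 35 - 13.260 = 21.740 cm.
Lens 2: 1/d_i2 = 1/f_2 - 1/d_o2 = 1/(-30.5) - 1/(21.740) = -0.07879 cm^-1, so d_i2 = -12.693 cm.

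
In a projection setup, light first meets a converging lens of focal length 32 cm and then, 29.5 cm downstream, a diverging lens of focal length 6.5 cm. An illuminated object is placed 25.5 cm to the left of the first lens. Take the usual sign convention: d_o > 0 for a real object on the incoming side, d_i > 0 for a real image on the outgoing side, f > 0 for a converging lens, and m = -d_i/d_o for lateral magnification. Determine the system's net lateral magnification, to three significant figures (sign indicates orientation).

Applying the thin-lens equation to the first lens, 1/32 = 1/25.5 + 1/d_i1, which gives d_i1 = -125.538 cm.
Its lateral magnification is m_1 = -d_i1/d_o1 = -(-125.538)/25.5 = 4.9231.
With d_i1 < 0 the first image is virtual and lies on the object side; the object distance for lens 2 is d_o2 = 29.5 - (-125.538) = 155.038 cm.
Applying the thin-lens equation again with f_2 = -6.5 cm and d_o2 = 155.038 cm gives d_i2 = -6.238 cm.
m_2 = -(-6.238)/(155.038) = 0.0402.
Total m = m_1 x m_2 = (4.9231)(0.0402) = 0.1981.

0.198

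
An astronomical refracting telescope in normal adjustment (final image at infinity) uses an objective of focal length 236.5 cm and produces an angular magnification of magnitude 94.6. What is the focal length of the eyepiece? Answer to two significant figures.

2.5 cm

|M| = f_obj/f_eye, so f_eye = f_obj/|M| = 236.5/94.6 = 2.500 cm.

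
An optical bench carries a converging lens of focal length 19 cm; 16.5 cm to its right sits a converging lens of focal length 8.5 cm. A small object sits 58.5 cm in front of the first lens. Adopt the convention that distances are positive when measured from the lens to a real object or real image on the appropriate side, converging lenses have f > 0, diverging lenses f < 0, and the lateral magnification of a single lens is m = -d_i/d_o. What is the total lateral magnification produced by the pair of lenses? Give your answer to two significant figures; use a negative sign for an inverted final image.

-0.20

Applying the thin-lens equation to the first lens, 1/19 = 1/58.5 + 1/d_i1, which gives d_i1 = 28.139 cm.
Its lateral magnification is m_1 = -d_i1/d_o1 = -(28.139)/58.5 = -0.4810.
This image would form 28.139 cm past lens 1, i.e. 11.639 cm beyond lens 2, so it is a virtual object for lens 2: d_o2 = 16.5 - 28.139 = -11.639 cm.
Applying the thin-lens equation again with f_2 = 8.5 cm and d_o2 = -11.639 cm gives d_i2 = 4.912 cm.
m_2 = -(4.912)/(-11.639) = 0.4221.
The system's lateral magnification is m_1 m_2 = (-0.4810)(0.4221) = -0.2030.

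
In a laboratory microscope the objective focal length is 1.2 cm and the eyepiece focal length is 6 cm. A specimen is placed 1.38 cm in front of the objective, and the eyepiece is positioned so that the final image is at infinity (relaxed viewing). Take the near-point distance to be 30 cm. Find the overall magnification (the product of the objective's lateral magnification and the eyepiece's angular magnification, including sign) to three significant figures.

-33.3

Objective: 1/d_i = 1/f_obj - 1/d_o = 1/1.2 - 1/1.38 = 0.10870 cm^-1, so d_i = 9.200 cm.
m_obj = -d_i/d_o = -9.200/1.38 = -6.667.
Eyepiece angular magnification (image at infinity): M_eye = D/f_e = 30/6 = 5.000.
Overall M = m_obj x M_eye = (-6.667)(5.000) = -33.33.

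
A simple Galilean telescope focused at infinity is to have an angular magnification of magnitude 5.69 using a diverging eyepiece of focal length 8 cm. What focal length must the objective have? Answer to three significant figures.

|M| = f_obj/|f_eye|, so f_obj = |M| x |f_eye| = 5.69 x 8 = 45.520 cm.

45.5 cm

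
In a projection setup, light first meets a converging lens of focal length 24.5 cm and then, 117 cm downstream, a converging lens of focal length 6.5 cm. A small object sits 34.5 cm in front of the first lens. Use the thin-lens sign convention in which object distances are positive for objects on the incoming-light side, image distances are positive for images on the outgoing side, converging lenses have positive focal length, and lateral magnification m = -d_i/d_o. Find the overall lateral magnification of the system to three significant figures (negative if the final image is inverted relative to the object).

Lens 1: 1/d_i1 = 1/f_1 - 1/d_o1 = 1/24.5 - 1/34.5 = 0.01183 cm^-1, so d_i1 = 84.525 cm.
m_1 = -(84.525)/34.5 = -2.4500.
Object distance for lens 2: d_o2 = 117 - 84.525 = 32.475 cm.
Lens 2: 1/d_i2 = 1/f_2 - 1/d_o2 = 1/6.5 - 1/(32.475) = 0.12305 cm^-1, so d_i2 = 8.127 cm.
m_2 = -(8.127)/(32.475) = -0.2502.
Overall magnification: m = m_1 m_2 = 0.6131.

0.613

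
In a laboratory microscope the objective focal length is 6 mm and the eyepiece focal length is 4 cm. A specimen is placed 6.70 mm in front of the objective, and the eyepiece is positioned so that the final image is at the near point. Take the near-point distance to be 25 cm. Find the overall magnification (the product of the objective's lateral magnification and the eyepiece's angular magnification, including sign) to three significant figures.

Convert to cm: f_obj = 6 mm = 0.6 cm; d_o = 6.70 mm = 0.67 cm.
Objective: 1/d_i = 1/f_obj - 1/d_o = 1/0.6 - 1/0.67 = 0.17413 cm^-1, so d_i = 5.743 cm.
m_obj = -d_i/d_o = -5.743/0.67 = -8.571.
Eyepiece angular magnification (image at near point): M_eye = 1 + D/f_e = 1 + 25/4 = 7.250.
Overall M = m_obj x M_eye = (-8.571)(7.250) = -62.14.

-62.1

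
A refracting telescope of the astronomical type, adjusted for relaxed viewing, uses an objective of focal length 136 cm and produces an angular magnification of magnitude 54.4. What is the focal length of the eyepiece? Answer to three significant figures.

|M| = f_obj/f_eye, so f_eye = f_obj/|M| = 136/54.4 = 2.500 cm.

2.50 cm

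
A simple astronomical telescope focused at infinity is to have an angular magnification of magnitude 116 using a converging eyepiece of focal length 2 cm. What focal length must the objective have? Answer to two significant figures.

|M| = f_obj/|f_eye|, so f_obj = |M| x |f_eye| = 116.0 x 2 = 232.000 cm.

230 cm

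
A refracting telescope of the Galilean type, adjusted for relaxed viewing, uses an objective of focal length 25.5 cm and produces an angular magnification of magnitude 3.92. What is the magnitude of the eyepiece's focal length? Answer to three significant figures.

|M| = f_obj/|f_eye|, so |f_eye| = f_obj/|M| = 25.5/3.92 = 6.505 cm.
(The eyepiece is diverging, so its signed focal length is -6.505 cm.)

6.51 cm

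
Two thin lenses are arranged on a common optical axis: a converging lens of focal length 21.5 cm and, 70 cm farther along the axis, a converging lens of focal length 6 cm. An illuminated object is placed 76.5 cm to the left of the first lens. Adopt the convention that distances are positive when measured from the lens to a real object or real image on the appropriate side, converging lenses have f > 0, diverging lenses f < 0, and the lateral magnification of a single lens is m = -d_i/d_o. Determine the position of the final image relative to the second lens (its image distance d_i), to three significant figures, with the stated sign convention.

7.06 cm

First lens: d_i1 = 1/(1/21.5 - 1/76.5) = 29.905 cm.
Object distance for lens 2: d_o2 = 70 - 29.905 = 40.095 cm.
Second lens: d_i2 = 1/(1/6 - 1/(40.095)) = 7.056 cm.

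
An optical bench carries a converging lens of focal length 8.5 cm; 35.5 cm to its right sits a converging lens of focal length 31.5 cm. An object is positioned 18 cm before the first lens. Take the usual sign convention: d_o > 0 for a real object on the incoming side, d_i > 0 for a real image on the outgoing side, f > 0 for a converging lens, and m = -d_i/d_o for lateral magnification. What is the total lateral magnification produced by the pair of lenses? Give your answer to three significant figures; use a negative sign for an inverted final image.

Lens 1: 1/d_i1 = 1/f_1 - 1/d_o1 = 1/8.5 - 1/18 = 0.06209 cm^-1, so d_i1 = 16.105 cm.
m_1 = -(16.105)/18 = -0.8947.
Object distance for lens 2: d_o2 = 35.5 - 16.105 = 19.395 cm.
Lens 2: 1/d_i2 = 1/f_2 - 1/d_o2 = 1/31.5 - 1/(19.395) = -0.01981 cm^-1, so d_i2 = -50.468 cm.
m_2 = -(-50.468)/(19.395) = 2.6022.
The system's lateral magnification is m_1 m_2 = (-0.8947)(2.6022) = -2.3283.

-2.33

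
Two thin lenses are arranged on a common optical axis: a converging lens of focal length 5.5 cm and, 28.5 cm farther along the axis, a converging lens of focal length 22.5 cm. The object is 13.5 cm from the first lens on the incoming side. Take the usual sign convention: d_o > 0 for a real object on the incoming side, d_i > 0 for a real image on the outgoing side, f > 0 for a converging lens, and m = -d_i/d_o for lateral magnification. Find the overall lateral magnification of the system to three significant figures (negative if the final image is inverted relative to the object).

Lens 1: 1/d_i1 = 1/f_1 - 1/d_o1 = 1/5.5 - 1/13.5 = 0.10774 cm^-1, so d_i1 = 9.281 cm.
m_1 = -(9.281)/13.5 = -0.6875.
Object distance for lens 2: d_o2 = 28.5 - 9.281 = 19.219 cm.
Lens 2: 1/d_i2 = 1/f_2 - 1/d_o2 = 1/22.5 - 1/(19.219) = -0.00759 cm^-1, so d_i2 = -131.786 cm.
m_2 = -(-131.786)/(19.219) = 6.8571.
Total m = m_1 x m_2 = (-0.6875)(6.8571) = -4.7143.

-4.71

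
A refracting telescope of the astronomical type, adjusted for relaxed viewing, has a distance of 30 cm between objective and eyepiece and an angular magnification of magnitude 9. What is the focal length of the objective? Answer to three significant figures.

27.0 cm

In normal adjustment the tube length equals f_obj + f_eye and |M| = f_obj/f_eye.
So f_obj = 9 f_eye and 9 f_eye + f_eye = 30 cm, giving f_eye = 30/10 = 3.000 cm and f_obj = 27.000 cm.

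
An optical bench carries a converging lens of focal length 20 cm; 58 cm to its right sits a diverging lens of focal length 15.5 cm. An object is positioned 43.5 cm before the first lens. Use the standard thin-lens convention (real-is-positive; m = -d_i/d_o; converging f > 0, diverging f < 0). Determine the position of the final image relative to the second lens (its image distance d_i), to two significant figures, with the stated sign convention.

-8.9 cm

First lens: d_i1 = 1/(1/20 - 1/43.5) = 37.021 cm.
That image sits 20.979 cm in front of the second lens, so d_o2 = 20.979 cm.
Second lens: d_i2 = 1/(1/(-15.5) - 1/(20.979)) = -8.914 cm.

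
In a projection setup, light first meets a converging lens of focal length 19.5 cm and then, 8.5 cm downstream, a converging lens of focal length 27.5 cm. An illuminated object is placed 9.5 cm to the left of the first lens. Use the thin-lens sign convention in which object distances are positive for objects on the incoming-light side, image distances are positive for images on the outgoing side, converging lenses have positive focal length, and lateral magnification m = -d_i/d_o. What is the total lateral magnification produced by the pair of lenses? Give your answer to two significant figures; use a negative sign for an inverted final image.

Lens 1: 1/d_i1 = 1/f_1 - 1/d_o1 = 1/19.5 - 1/9.5 = -0.05398 cm^-1, so d_i1 = -18.525 cm.
m_1 = -(-18.525)/9.5 = 1.9500.
The intermediate image is virtual, 18.525 cm to the left of lens 1, so d_o2 = L - d_i1 = 8.5 - (-18.525) = 27.025 cm.
Lens 2: 1/d_i2 = 1/f_2 - 1/d_o2 = 1/27.5 - 1/(27.025) = -0.00064 cm^-1, so d_i2 = -1564.605 cm.
m_2 = -(-1564.605)/(27.025) = 57.8947.
Overall magnification: m = m_1 m_2 = 112.8947.

110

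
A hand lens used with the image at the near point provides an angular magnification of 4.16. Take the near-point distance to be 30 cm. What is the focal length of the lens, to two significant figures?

For the image at the near point, M = 1 + D/f.
f = D/(M - 1) = 30/(4.16 - 1) = 9.494 cm.

9.5 cm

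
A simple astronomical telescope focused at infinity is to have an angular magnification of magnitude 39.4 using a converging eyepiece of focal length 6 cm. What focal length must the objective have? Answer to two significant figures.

|M| = f_obj/|f_eye|, so f_obj = |M| x |f_eye| = 39.4 x 6 = 236.400 cm.

240 cm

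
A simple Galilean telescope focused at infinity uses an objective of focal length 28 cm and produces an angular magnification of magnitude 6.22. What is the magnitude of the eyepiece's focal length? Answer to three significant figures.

4.50 cm

|M| = f_obj/|f_eye|, so |f_eye| = f_obj/|M| = 28/6.22 = 4.502 cm.
(The eyepiece is diverging, so its signed focal length is -4.502 cm.)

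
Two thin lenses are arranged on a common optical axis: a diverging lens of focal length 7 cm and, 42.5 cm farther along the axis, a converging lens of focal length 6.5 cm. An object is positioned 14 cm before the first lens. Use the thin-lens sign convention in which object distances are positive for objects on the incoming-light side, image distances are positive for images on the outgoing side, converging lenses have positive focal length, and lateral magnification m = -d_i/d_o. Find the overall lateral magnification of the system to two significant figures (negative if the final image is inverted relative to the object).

-0.053

Lens 1: 1/d_i1 = 1/f_1 - 1/d_o1 = 1/(-7) - 1/14 = -0.21429 cm^-1, so d_i1 = -4.667 cm.
m_1 = -(-4.667)/14 = 0.3333.
With d_i1 < 0 the first image is virtual and lies on the object side; the object distance for lens 2 is d_o2 = 42.5 - (-4.667) = 47.167 cm.
Lens 2: 1/d_i2 = 1/f_2 - 1/d_o2 = 1/6.5 - 1/(47.167) = 0.13264 cm^-1, so d_i2 = 7.539 cm.
m_2 = -(7.539)/(47.167) = -0.1598.
Total m = m_1 x m_2 = (0.3333)(-0.1598) = -0.0533.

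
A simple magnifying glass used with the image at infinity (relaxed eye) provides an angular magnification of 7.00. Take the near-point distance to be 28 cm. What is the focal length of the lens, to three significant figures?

4.00 cm

For the image at infinity, M = D/f.
f = D/M = 28/7.0 = 4.000 cm.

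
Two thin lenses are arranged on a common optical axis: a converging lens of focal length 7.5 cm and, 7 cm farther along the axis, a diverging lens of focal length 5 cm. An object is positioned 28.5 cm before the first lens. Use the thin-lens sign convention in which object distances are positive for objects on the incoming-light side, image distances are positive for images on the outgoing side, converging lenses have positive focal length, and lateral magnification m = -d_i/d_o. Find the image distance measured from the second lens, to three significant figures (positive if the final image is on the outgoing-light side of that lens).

First lens: d_i1 = 1/(1/7.5 - 1/28.5) = 10.179 cm.
Since 10.179 cm > 7 cm, the first image lies past the second lens and serves as a virtual object: d_o2 = L - d_i1 = -3.179 cm.
Second lens: d_i2 = 1/(1/(-5) - 1/(-3.179)) = 8.725 cm.

8.73 cm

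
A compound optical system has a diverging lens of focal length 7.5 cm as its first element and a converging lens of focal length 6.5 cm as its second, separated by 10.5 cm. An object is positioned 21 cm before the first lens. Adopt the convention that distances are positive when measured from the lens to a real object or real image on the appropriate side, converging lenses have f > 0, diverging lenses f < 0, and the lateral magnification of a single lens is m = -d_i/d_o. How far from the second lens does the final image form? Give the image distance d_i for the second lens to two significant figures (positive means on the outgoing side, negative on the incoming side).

11 cm

Applying the thin-lens equation to the first lens, 1/(-7.5) = 1/21 + 1/d_i1, which gives d_i1 = -5.526 cm.
With d_i1 < 0 the first image is virtual and lies on the object side; the object distance for lens 2 is d_o2 = 10.5 - (-5.526) = 16.026 cm.
Applying the thin-lens equation again with f_2 = 6.5 cm and d_o2 = 16.026 cm gives d_i2 = 10.935 cm.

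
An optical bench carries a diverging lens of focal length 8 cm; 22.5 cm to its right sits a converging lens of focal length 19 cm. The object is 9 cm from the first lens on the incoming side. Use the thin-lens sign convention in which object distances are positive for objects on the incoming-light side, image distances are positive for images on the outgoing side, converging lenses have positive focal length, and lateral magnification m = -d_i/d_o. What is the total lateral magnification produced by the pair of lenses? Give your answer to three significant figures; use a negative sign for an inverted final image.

-1.16

Lens 1: 1/d_i1 = 1/f_1 - 1/d_o1 = 1/(-8) - 1/9 = -0.23611 cm^-1, so d_i1 = -4.235 cm.
m_1 = -(-4.235)/9 = 0.4706.
The intermediate image is virtual, 4.235 cm to the left of lens 1, so d_o2 = L - d_i1 = 22.5 - (-4.235) = 26.735 cm.
Lens 2: 1/d_i2 = 1/f_2 - 1/d_o2 = 1/19 - 1/(26.735) = 0.01523 cm^-1, so d_i2 = 65.669 cm.
m_2 = -(65.669)/(26.735) = -2.4563.
The system's lateral magnification is m_1 m_2 = (0.4706)(-2.4563) = -1.1559.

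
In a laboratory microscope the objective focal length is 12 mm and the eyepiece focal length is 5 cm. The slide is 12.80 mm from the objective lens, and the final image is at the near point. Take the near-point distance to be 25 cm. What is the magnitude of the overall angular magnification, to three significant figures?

90.0

Convert to cm: f_obj = 12 mm = 1.2 cm; d_o = 12.80 mm = 1.28 cm.
Objective: 1/d_i = 1/f_obj - 1/d_o = 1/1.2 - 1/1.28 = 0.05208 cm^-1, so d_i = 19.200 cm.
m_obj = -d_i/d_o = -19.200/1.28 = -15.000.
Eyepiece angular magnification (image at near point): M_eye = 1 + D/f_e = 1 + 25/5 = 6.000.
Overall M = m_obj x M_eye = (-15.000)(6.000) = -90.00.
|M| = 90.00.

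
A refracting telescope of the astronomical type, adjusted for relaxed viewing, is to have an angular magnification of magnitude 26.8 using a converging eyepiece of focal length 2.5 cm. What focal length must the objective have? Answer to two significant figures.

67 cm

|M| = f_obj/|f_eye|, so f_obj = |M| x |f_eye| = 26.8 x 2.5 = 67.000 cm.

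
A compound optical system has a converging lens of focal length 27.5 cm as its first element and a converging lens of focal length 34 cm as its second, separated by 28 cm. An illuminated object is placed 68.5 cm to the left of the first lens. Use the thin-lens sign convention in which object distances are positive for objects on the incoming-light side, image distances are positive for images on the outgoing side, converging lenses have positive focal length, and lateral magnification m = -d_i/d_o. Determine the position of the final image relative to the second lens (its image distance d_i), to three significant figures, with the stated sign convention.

11.7 cm

Applying the thin-lens equation to the first lens, 1/27.5 = 1/68.5 + 1/d_i1, which gives d_i1 = 45.945 cm.
This image would form 45.945 cm past lens 1, i.e. 17.945 cm beyond lens 2, so it is a virtual object for lens 2: d_o2 = 28 - 45.945 = -17.945 cm.
Applying the thin-lens equation again with f_2 = 34 cm and d_o2 = -17.945 cm gives d_i2 = 11.746 cm.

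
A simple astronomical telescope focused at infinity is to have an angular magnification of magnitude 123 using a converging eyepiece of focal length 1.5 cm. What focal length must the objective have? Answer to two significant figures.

|M| = f_obj/|f_eye|, so f_obj = |M| x |f_eye| = 123.0 x 1.5 = 184.500 cm.

180 cm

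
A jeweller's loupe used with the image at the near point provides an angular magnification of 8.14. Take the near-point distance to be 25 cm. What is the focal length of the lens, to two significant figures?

For the image at the near point, M = 1 + D/f.
f = D/(M - 1) = 25/(8.14 - 1) = 3.501 cm.

3.5 cm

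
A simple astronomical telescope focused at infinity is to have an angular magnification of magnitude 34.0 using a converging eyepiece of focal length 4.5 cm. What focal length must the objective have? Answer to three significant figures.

|M| = f_obj/|f_eye|, so f_obj = |M| x |f_eye| = 34.0 x 4.5 = 153.000 cm.

153 cm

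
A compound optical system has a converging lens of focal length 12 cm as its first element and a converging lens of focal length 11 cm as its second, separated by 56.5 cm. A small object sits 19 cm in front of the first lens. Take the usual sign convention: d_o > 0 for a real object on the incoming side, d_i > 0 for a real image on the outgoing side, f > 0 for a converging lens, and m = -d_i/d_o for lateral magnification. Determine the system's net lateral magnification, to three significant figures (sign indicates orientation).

1.46

Lens 1: 1/d_i1 = 1/f_1 - 1/d_o1 = 1/12 - 1/19 = 0.03070 cm^-1, so d_i1 = 32.571 cm.
m_1 = -(32.571)/19 = -1.7143.
The intermediate image is 32.571 cm to the right of lens 1, so d_o2 = L - d_i1 = 56.5 - 32.571 = 23.929 cm.
Lens 2: 1/d_i2 = 1/f_2 - 1/d_o2 = 1/11 - 1/(23.929) = 0.04912 cm^-1, so d_i2 = 20.359 cm.
m_2 = -(20.359)/(23.929) = -0.8508.
Total m = m_1 x m_2 = (-1.7143)(-0.8508) = 1.4586.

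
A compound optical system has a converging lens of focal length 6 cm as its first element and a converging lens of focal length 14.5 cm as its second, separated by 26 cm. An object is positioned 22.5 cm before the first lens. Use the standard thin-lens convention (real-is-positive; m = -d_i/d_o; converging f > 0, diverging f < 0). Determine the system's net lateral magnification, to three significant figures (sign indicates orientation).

1.59

Lens 1: 1/d_i1 = 1/f_1 - 1/d_o1 = 1/6 - 1/22.5 = 0.12222 cm^-1, so d_i1 = 8.182 cm.
m_1 = -(8.182)/22.5 = -0.3636.
Object distance for lens 2: d_o2 = 26 - 8.182 = 17.818 cm.
Lens 2: 1/d_i2 = 1/f_2 - 1/d_o2 = 1/14.5 - 1/(17.818) = 0.01284 cm^-1, so d_i2 = 77.863 cm.
m_2 = -(77.863)/(17.818) = -4.3699.
Total m = m_1 x m_2 = (-0.3636)(-4.3699) = 1.5890.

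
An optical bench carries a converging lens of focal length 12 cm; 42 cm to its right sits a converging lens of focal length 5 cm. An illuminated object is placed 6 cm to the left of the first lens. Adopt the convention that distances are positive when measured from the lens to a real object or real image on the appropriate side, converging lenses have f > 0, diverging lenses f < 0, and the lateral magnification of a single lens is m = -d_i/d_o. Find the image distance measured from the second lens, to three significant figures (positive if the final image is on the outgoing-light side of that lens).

First lens: d_i1 = 1/(1/12 - 1/6) = -12.000 cm.
With d_i1 < 0 the first image is virtual and lies on the object side; the object distance for lens 2 is d_o2 = 42 - (-12.000) = 54.000 cm.
Second lens: d_i2 = 1/(1/5 - 1/(54.000)) = 5.510 cm.

5.51 cm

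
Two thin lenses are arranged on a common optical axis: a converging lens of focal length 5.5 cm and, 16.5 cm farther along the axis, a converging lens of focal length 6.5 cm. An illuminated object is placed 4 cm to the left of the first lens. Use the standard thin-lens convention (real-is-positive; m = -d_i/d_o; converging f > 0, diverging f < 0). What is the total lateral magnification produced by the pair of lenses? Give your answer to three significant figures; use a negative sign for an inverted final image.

-0.966

Applying the thin-lens equation to the first lens, 1/5.5 = 1/4 + 1/d_i1, which gives d_i1 = -14.667 cm.
Its lateral magnification is m_1 = -d_i1/d_o1 = -(-14.667)/4 = 3.6667.
The intermediate image is virtual, 14.667 cm to the left of lens 1, so d_o2 = L - d_i1 = 16.5 - (-14.667) = 31.167 cm.
Applying the thin-lens equation again with f_2 = 6.5 cm and d_o2 = 31.167 cm gives d_i2 = 8.213 cm.
m_2 = -(8.213)/(31.167) = -0.2635.
Total m = m_1 x m_2 = (3.6667)(-0.2635) = -0.9662.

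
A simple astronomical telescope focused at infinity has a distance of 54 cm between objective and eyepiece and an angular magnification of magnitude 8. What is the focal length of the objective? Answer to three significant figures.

48.0 cm

In normal adjustment the tube length equals f_obj + f_eye and |M| = f_obj/f_eye.
So f_obj = 8 f_eye and 8 f_eye + f_eye = 54 cm, giving f_eye = 54/9 = 6.000 cm and f_obj = 48.000 cm.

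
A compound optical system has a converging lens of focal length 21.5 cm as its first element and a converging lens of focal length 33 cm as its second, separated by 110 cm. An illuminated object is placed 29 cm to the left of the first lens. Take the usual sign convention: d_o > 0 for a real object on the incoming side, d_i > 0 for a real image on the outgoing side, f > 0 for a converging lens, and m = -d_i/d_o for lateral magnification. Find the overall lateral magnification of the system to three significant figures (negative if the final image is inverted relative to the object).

Applying the thin-lens equation to the first lens, 1/21.5 = 1/29 + 1/d_i1, which gives d_i1 = 83.133 cm.
Its lateral magnification is m_1 = -d_i1/d_o1 = -(83.133)/29 = -2.8667.
Object distance for lens 2: d_o2 = 110 - 83.133 = 26.867 cm.
Applying the thin-lens equation again with f_2 = 33 cm and d_o2 = 26.867 cm gives d_i2 = -144.554 cm.
m_2 = -(-144.554)/(26.867) = 5.3804.
Total m = m_1 x m_2 = (-2.8667)(5.3804) = -15.4239.

-15.4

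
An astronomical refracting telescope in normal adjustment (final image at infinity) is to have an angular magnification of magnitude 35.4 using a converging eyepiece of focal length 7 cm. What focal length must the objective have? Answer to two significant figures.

|M| = f_obj/|f_eye|, so f_obj = |M| x |f_eye| = 35.4 x 7 = 247.800 cm.

250 cm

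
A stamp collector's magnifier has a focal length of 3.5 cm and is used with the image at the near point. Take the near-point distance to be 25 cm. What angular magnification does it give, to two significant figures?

8.1

M = 1 + D/f = 1 + 25/3.5 = 8.143.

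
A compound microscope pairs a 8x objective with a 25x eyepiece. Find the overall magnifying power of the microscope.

The overall magnification of a compound microscope is the product of the objective and eyepiece magnifications:
M = M_obj x M_eye = 8 x 25 = 200.

200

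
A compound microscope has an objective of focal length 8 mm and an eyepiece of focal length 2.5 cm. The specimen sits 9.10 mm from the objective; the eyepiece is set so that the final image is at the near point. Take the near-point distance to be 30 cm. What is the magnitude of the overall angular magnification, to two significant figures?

95

Convert to cm: f_obj = 8 mm = 0.8 cm; d_o = 9.10 mm = 0.91 cm.
Objective: 1/d_i = 1/f_obj - 1/d_o = 1/0.8 - 1/0.91 = 0.15110 cm^-1, so d_i = 6.618 cm.
m_obj = -d_i/d_o = -6.618/0.91 = -7.273.
Eyepiece angular magnification (image at near point): M_eye = 1 + D/f_e = 1 + 30/2.5 = 13.000.
Overall M = m_obj x M_eye = (-7.273)(13.000) = -94.55.
|M| = 94.55.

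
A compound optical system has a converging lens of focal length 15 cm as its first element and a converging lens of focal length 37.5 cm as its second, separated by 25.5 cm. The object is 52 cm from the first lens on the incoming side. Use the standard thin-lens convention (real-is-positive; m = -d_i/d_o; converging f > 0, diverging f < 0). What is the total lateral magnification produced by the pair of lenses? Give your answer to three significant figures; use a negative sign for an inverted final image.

-0.460

First lens: d_i1 = 1/(1/15 - 1/52) = 21.081 cm.
m_1 = -(21.081)/52 = -0.4054.
The intermediate image is 21.081 cm to the right of lens 1, so d_o2 = L - d_i1 = 25.5 - 21.081 = 4.419 cm.
Second lens: d_i2 = 1/(1/37.5 - 1/(4.419)) = -5.009 cm.
m_2 = -(-5.009)/(4.419) = 1.1336.
The system's lateral magnification is m_1 m_2 = (-0.4054)(1.1336) = -0.4596.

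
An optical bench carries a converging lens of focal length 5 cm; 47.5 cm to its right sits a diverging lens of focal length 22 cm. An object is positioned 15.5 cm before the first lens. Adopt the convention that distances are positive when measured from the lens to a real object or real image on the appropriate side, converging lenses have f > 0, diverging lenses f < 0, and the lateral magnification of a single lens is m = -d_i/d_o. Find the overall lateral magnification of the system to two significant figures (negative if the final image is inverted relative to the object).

First lens: d_i1 = 1/(1/5 - 1/15.5) = 7.381 cm.
m_1 = -(7.381)/15.5 = -0.4762.
That image sits 40.119 cm in front of the second lens, so d_o2 = 40.119 cm.
Second lens: d_i2 = 1/(1/(-22) - 1/(40.119)) = -14.209 cm.
m_2 = -(-14.209)/(40.119) = 0.3542.
Overall magnification: m = m_1 m_2 = -0.1686.

-0.17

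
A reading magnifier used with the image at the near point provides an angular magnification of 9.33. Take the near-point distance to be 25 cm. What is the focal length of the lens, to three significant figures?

3.00 cm

For the image at the near point, M = 1 + D/f.
f = D/(M - 1) = 25/(9.33 - 1) = 3.001 cm.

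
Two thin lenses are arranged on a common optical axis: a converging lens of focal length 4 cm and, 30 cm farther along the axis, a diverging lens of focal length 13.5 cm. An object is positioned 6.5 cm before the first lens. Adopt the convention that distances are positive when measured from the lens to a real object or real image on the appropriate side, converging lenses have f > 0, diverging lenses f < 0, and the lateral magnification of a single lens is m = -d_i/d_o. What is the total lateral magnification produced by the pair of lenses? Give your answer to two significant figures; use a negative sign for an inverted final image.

-0.65

Lens 1: 1/d_i1 = 1/f_1 - 1/d_o1 = 1/4 - 1/6.5 = 0.09615 cm^-1, so d_i1 = 10.400 cm.
m_1 = -(10.400)/6.5 = -1.6000.
Object distance for lens 2: d_o2 = 30 - 10.400 = 19.600 cm.
Lens 2: 1/d_i2 = 1/f_2 - 1/d_o2 = 1/(-13.5) - 1/(19.600) = -0.12509 cm^-1, so d_i2 = -7.994 cm.
m_2 = -(-7.994)/(19.600) = 0.4079.
The system's lateral magnification is m_1 m_2 = (-1.6000)(0.4079) = -0.6526.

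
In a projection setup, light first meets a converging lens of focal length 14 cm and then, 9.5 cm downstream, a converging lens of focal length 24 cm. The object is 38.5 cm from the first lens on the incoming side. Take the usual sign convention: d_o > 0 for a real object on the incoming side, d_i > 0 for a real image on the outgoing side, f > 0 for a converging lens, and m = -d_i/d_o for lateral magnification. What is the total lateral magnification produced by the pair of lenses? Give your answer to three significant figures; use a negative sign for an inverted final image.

-0.376

Applying the thin-lens equation to the first lens, 1/14 = 1/38.5 + 1/d_i1, which gives d_i1 = 22.000 cm.
Its lateral magnification is m_1 = -d_i1/d_o1 = -(22.000)/38.5 = -0.5714.
This image would form 22.000 cm past lens 1, i.e. 12.500 cm beyond lens 2, so it is a virtual object for lens 2: d_o2 = 9.5 - 22.000 = -12.500 cm.
Applying the thin-lens equation again with f_2 = 24 cm and d_o2 = -12.500 cm gives d_i2 = 8.219 cm.
m_2 = -(8.219)/(-12.500) = 0.6575.
Total m = m_1 x m_2 = (-0.5714)(0.6575) = -0.3757.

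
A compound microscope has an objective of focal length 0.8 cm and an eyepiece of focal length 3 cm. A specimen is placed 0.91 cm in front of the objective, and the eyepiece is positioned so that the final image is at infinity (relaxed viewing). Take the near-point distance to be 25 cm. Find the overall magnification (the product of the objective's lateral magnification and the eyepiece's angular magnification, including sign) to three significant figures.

-60.6

Objective: 1/d_i = 1/f_obj - 1/d_o = 1/0.8 - 1/0.91 = 0.15110 cm^-1, so d_i = 6.618 cm.
m_obj = -d_i/d_o = -6.618/0.91 = -7.273.
Eyepiece angular magnification (image at infinity): M_eye = D/f_e = 25/3 = 8.333.
Overall M = m_obj x M_eye = (-7.273)(8.333) = -60.61.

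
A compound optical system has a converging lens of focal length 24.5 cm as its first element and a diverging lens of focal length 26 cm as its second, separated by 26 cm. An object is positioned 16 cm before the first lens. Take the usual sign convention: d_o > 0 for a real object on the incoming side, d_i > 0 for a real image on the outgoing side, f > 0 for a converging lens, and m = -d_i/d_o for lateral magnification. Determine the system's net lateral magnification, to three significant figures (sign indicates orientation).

First lens: d_i1 = 1/(1/24.5 - 1/16) = -46.118 cm.
m_1 = -(-46.118)/16 = 2.8824.
With d_i1 < 0 the first image is virtual and lies on the object side; the object distance for lens 2 is d_o2 = 26 - (-46.118) = 72.118 cm.
Second lens: d_i2 = 1/(1/(-26) - 1/(72.118)) = -19.110 cm.
m_2 = -(-19.110)/(72.118) = 0.2650.
Overall magnification: m = m_1 m_2 = 0.7638.

0.764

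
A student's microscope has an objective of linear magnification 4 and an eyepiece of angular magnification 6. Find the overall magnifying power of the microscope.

The overall magnification of a compound microscope is the product of the objective and eyepiece magnifications:
M = M_obj x M_eye = 4 x 6 = 24.

24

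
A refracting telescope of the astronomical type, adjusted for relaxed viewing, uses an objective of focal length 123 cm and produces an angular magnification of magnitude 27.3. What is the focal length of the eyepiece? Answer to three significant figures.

|M| = f_obj/f_eye, so f_eye = f_obj/|M| = 123/27.3 = 4.505 cm.

4.51 cm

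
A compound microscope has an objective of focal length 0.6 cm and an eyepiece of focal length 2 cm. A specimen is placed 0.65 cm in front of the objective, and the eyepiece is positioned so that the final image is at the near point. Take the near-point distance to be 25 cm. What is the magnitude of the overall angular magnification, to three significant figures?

162

Objective: 1/d_i = 1/f_obj - 1/d_o = 1/0.6 - 1/0.65 = 0.12821 cm^-1, so d_i = 7.800 cm.
m_obj = -d_i/d_o = -7.800/0.65 = -12.000.
Eyepiece angular magnification (image at near point): M_eye = 1 + D/f_e = 1 + 25/2 = 13.500.
Overall M = m_obj x M_eye = (-12.000)(13.500) = -162.00.
|M| = 162.00.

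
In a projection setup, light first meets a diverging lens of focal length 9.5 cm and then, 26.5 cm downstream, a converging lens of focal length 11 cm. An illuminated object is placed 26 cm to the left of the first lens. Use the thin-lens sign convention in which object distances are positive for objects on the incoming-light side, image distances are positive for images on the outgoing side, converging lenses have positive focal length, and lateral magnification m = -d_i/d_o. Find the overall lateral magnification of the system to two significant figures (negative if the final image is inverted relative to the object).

Lens 1: 1/d_i1 = 1/f_1 - 1/d_o1 = 1/(-9.5) - 1/26 = -0.14372 cm^-1, so d_i1 = -6.958 cm.
m_1 = -(-6.958)/26 = 0.2676.
The intermediate image is virtual, 6.958 cm to the left of lens 1, so d_o2 = L - d_i1 = 26.5 - (-6.958) = 33.458 cm.
Lens 2: 1/d_i2 = 1/f_2 - 1/d_o2 = 1/11 - 1/(33.458) = 0.06102 cm^-1, so d_i2 = 16.388 cm.
m_2 = -(16.388)/(33.458) = -0.4898.
Total m = m_1 x m_2 = (0.2676)(-0.4898) = -0.1311.

-0.13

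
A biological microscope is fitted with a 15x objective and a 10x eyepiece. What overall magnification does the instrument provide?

The overall magnification of a compound microscope is the product of the objective and eyepiece magnifications:
M = M_obj x M_eye = 15 x 10 = 150.

150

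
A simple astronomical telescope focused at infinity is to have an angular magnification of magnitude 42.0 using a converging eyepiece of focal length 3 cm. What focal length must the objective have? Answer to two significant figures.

|M| = f_obj/|f_eye|, so f_obj = |M| x |f_eye| = 42.0 x 3 = 126.000 cm.

130 cm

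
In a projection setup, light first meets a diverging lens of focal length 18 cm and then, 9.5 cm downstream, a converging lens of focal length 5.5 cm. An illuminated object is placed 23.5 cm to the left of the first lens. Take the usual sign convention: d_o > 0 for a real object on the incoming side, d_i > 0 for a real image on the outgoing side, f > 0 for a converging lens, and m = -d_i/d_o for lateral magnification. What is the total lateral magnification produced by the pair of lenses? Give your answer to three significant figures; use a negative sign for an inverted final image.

-0.168

Lens 1: 1/d_i1 = 1/f_1 - 1/d_o1 = 1/(-18) - 1/23.5 = -0.09811 cm^-1, so d_i1 = -10.193 cm.
m_1 = -(-10.193)/23.5 = 0.4337.
The intermediate image is virtual, 10.193 cm to the left of lens 1, so d_o2 = L - d_i1 = 9.5 - (-10.193) = 19.693 cm.
Lens 2: 1/d_i2 = 1/f_2 - 1/d_o2 = 1/5.5 - 1/(19.693) = 0.13104 cm^-1, so d_i2 = 7.631 cm.
m_2 = -(7.631)/(19.693) = -0.3875.
The system's lateral magnification is m_1 m_2 = (0.4337)(-0.3875) = -0.1681.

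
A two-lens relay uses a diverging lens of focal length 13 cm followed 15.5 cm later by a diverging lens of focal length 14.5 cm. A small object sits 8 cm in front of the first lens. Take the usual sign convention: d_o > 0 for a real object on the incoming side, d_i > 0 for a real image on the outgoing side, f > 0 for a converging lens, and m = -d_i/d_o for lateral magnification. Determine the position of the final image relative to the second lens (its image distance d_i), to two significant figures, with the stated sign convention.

Applying the thin-lens equation to the first lens, 1/(-13) = 1/8 + 1/d_i1, which gives d_i1 = -4.952 cm.
The intermediate image is virtual, 4.952 cm to the left of lens 1, so d_o2 = L - d_i1 = 15.5 - (-4.952) = 20.452 cm.
Applying the thin-lens equation again with f_2 = -14.5 cm and d_o2 = 20.452 cm gives d_i2 = -8.485 cm.

-8.5 cm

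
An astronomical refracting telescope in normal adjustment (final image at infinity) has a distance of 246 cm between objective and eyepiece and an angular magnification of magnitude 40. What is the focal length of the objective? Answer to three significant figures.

In normal adjustment the tube length equals f_obj + f_eye and |M| = f_obj/f_eye.
So f_obj = 40 f_eye and 40 f_eye + f_eye = 246 cm, giving f_eye = 246/41 = 6.000 cm and f_obj = 240.000 cm.

240 cm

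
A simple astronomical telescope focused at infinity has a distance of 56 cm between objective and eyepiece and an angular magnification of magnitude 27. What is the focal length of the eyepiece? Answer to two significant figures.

In normal adjustment the tube length equals f_obj + f_eye and |M| = f_obj/f_eye.
So f_obj = 27 f_eye and 27 f_eye + f_eye = 56 cm, giving f_eye = 56/28 = 2.000 cm and f_obj = 54.000 cm.

2.0 cm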